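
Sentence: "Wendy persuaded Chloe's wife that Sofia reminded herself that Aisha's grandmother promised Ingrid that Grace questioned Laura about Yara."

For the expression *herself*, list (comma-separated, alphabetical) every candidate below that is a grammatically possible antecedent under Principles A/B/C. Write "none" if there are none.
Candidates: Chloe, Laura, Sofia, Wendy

Sofia

*herself* is a reflexive; Principle A requires it to be bound within its binding domain — the clause headed by 'reminded'.
— Chloe: possessor inside the object DP of the matrix clause; does not c-command the reflexive — cannot bind it (Principle A).
— Laura: object of the clause headed by 'questioned'; does not c-command the reflexive — cannot bind it (Principle A).
— Sofia: subject of the clause headed by 'reminded'; c-commands the reflexive within its binding domain — allowed (Principle A).
— Wendy: subject of the matrix clause; c-commands the reflexive but lies outside its binding domain — cannot bind it (Principle A).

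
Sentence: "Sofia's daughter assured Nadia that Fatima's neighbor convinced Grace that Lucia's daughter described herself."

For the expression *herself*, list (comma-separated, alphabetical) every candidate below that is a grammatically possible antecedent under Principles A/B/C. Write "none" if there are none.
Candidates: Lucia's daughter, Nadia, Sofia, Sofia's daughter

*herself* is a reflexive; Principle A requires it to be bound within its binding domain — the clause headed by 'described'.
— Lucia's daughter: subject of the clause headed by 'described'; c-commands the reflexive within its binding domain — allowed (Principle A).
— Nadia: object of the matrix clause; c-commands the reflexive but lies outside its binding domain — cannot bind it (Principle A).
— Sofia: possessor inside the subject DP of the matrix clause; does not c-command the reflexive — cannot bind it (Principle A).
— Sofia's daughter: subject of the matrix clause; c-commands the reflexive but lies outside its binding domain — cannot bind it (Principle A).

Lucia's daughter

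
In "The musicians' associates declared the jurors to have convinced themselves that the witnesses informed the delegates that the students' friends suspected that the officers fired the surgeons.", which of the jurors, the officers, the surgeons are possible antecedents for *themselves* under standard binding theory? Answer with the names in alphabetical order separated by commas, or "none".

the jurors

*themselves* is a reflexive; Principle A requires it to be bound within its binding domain — the clause headed by 'convinced'.
— the jurors: subject of the clause headed by 'convinced'; c-commands the reflexive within its binding domain — allowed (Principle A).
— the officers: subject of the clause headed by 'fired'; does not c-command the reflexive — cannot bind it (Principle A).
— the surgeons: object of the clause headed by 'fired'; does not c-command the reflexive — cannot bind it (Principle A).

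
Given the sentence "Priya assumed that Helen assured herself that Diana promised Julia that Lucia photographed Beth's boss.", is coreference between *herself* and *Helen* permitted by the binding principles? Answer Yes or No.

*herself* is a reflexive; Principle A requires it to be bound within its binding domain — the clause headed by 'assured'.
— Helen: subject of the clause headed by 'assured'; c-commands the reflexive within its binding domain — allowed (Principle A).

Yes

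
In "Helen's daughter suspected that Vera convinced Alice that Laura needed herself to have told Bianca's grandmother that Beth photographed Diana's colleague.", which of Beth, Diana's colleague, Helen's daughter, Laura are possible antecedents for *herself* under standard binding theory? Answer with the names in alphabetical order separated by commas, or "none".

*herself* is a reflexive; Principle A requires it to be bound within its binding domain — the clause headed by 'needed'.
— Beth: subject of the clause headed by 'photographed'; does not c-command the reflexive — cannot bind it (Principle A).
— Diana's colleague: object of the clause headed by 'photographed'; does not c-command the reflexive — cannot bind it (Principle A).
— Helen's daughter: subject of the matrix clause; c-commands the reflexive but lies outside its binding domain — cannot bind it (Principle A).
— Laura: subject of the clause headed by 'needed'; c-commands the reflexive within its binding domain — allowed (Principle A).

Laura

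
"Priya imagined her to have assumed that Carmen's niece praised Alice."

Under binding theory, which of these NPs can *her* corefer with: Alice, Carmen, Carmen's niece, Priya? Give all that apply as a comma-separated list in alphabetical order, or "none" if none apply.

*her* is a pronoun; Principle B requires it to be free in its binding domain — the matrix clause.
— Alice: object of the clause headed by 'praised'; is c-commanded by the pronoun; coreference would bind this R-expression — blocked (Principle C).
— Carmen: possessor inside the subject DP of the clause headed by 'praised'; is c-commanded by the pronoun; coreference would bind this R-expression — blocked (Principle C).
— Carmen's niece: subject of the clause headed by 'praised'; is c-commanded by the pronoun; coreference would bind this R-expression — blocked (Principle C).
— Priya: subject of the matrix clause; c-commands the pronoun within its binding domain — blocked (Principle B).

none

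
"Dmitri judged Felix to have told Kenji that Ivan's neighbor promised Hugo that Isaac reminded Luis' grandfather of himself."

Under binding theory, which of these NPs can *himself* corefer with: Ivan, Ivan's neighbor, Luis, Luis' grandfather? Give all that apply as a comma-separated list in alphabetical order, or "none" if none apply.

*himself* is a reflexive; Principle A requires it to be bound within its binding domain — the clause headed by 'reminded'.
— Ivan: possessor inside the subject DP of the clause headed by 'promised'; does not c-command the reflexive — cannot bind it (Principle A).
— Ivan's neighbor: subject of the clause headed by 'promised'; c-commands the reflexive but lies outside its binding domain — cannot bind it (Principle A).
— Luis: possessor inside the object DP of the clause headed by 'reminded'; does not c-command the reflexive — cannot bind it (Principle A).
— Luis' grandfather: object of the clause headed by 'reminded'; c-commands the reflexive within its binding domain — allowed (Principle A).

Luis' grandfather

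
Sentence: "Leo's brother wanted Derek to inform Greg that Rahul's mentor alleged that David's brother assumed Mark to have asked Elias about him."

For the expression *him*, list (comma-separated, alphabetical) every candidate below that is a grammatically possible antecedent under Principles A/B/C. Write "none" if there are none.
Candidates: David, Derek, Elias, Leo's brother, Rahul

David, Derek, Leo's brother, Rahul

*him* is a pronoun; Principle B requires it to be free in its binding domain — the clause headed by 'asked'.
— David: possessor inside the subject DP of the clause headed by 'assumed'; does not c-command the pronoun — Principle B does not apply; allowed.
— Derek: subject of the clause headed by 'inform'; c-commands the pronoun but lies outside its binding domain — allowed.
— Elias: object of the clause headed by 'asked'; c-commands the pronoun within its binding domain — blocked (Principle B).
— Leo's brother: subject of the matrix clause; c-commands the pronoun but lies outside its binding domain — allowed.
— Rahul: possessor inside the subject DP of the clause headed by 'alleged'; does not c-command the pronoun — Principle B does not apply; allowed.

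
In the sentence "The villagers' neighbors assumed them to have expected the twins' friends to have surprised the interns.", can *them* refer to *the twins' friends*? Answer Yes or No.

*them* is a pronoun; Principle B requires it to be free in its binding domain — the matrix clause.
— the twins' friends: subject of the clause headed by 'surprised'; is c-commanded by the pronoun; coreference would bind this R-expression — blocked (Principle C).

No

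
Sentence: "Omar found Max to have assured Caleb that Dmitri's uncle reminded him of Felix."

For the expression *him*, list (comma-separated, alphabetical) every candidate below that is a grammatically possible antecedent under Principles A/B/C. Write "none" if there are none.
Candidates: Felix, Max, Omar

*him* is a pronoun; Principle B requires it to be free in its binding domain — the clause headed by 'reminded'.
— Felix: second object of the clause headed by 'reminded'; is c-commanded by the pronoun; coreference would bind this R-expression — blocked (Principle C).
— Max: subject of the clause headed by 'assured'; c-commands the pronoun but lies outside its binding domain — allowed.
— Omar: subject of the matrix clause; c-commands the pronoun but lies outside its binding domain — allowed.

Max, Omar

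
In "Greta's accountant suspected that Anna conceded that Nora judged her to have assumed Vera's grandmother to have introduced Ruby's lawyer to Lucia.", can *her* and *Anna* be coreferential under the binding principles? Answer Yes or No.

*Anna* is an R-expression; Principle C requires it to be free (not bound by any c-commanding expression).
— her: subject of the clause headed by 'assumed'; the pronoun does not c-command the R-expression — coreference allowed.

Yes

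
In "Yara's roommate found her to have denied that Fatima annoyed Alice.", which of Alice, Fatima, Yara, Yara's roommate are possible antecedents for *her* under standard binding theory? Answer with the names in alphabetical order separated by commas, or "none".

*her* is a pronoun; Principle B requires it to be free in its binding domain — the matrix clause.
— Alice: object of the clause headed by 'annoyed'; is c-commanded by the pronoun; coreference would bind this R-expression — blocked (Principle C).
— Fatima: subject of the clause headed by 'annoyed'; is c-commanded by the pronoun; coreference would bind this R-expression — blocked (Principle C).
— Yara: possessor inside the subject DP of the matrix clause; does not c-command the pronoun — Principle B does not apply; allowed.
— Yara's roommate: subject of the matrix clause; c-commands the pronoun within its binding domain — blocked (Principle B).

Yara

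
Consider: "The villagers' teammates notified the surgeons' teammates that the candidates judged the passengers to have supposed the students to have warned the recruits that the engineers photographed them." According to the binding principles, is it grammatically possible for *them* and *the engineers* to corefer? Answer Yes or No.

*them* is a pronoun; Principle B requires it to be free in its binding domain — the clause headed by 'photographed'.
— the engineers: subject of the clause headed by 'photographed'; c-commands the pronoun within its binding domain — blocked (Principle B).

No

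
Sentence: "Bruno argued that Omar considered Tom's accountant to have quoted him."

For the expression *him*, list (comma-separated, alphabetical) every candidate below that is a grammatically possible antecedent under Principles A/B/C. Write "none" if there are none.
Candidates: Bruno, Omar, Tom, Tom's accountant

Bruno, Omar, Tom

*him* is a pronoun; Principle B requires it to be free in its binding domain — the clause headed by 'quoted'.
— Bruno: subject of the matrix clause; c-commands the pronoun but lies outside its binding domain — allowed.
— Omar: subject of the clause headed by 'considered'; c-commands the pronoun but lies outside its binding domain — allowed.
— Tom: possessor inside the subject DP of the clause headed by 'quoted'; does not c-command the pronoun — Principle B does not apply; allowed.
— Tom's accountant: subject of the clause headed by 'quoted'; c-commands the pronoun within its binding domain — blocked (Principle B).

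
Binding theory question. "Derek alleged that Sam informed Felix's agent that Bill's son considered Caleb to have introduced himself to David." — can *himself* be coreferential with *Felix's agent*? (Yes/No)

*himself* is a reflexive; Principle A requires it to be bound within its binding domain — the clause headed by 'introduced'.
— Felix's agent: object of the clause headed by 'informed'; c-commands the reflexive but lies outside its binding domain — cannot bind it (Principle A).

No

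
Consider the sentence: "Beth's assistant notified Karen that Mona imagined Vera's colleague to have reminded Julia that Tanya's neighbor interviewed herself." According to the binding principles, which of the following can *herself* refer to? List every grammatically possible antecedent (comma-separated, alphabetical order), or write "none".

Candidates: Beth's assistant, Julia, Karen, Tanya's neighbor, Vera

Tanya's neighbor

*herself* is a reflexive; Principle A requires it to be bound within its binding domain — the clause headed by 'interviewed'.
— Beth's assistant: subject of the matrix clause; c-commands the reflexive but lies outside its binding domain — cannot bind it (Principle A).
— Julia: object of the clause headed by 'reminded'; c-commands the reflexive but lies outside its binding domain — cannot bind it (Principle A).
— Karen: object of the matrix clause; c-commands the reflexive but lies outside its binding domain — cannot bind it (Principle A).
— Tanya's neighbor: subject of the clause headed by 'interviewed'; c-commands the reflexive within its binding domain — allowed (Principle A).
— Vera: possessor inside the subject DP of the clause headed by 'reminded'; does not c-command the reflexive — cannot bind it (Principle A).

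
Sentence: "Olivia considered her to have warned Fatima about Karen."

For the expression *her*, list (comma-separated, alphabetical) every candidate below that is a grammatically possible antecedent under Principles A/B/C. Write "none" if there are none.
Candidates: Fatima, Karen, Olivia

none

*her* is a pronoun; Principle B requires it to be free in its binding domain — the matrix clause.
— Fatima: object of the clause headed by 'warned'; is c-commanded by the pronoun; coreference would bind this R-expression — blocked (Principle C).
— Karen: second object of the clause headed by 'warned'; is c-commanded by the pronoun; coreference would bind this R-expression — blocked (Principle C).
— Olivia: subject of the matrix clause; c-commands the pronoun within its binding domain — blocked (Principle B).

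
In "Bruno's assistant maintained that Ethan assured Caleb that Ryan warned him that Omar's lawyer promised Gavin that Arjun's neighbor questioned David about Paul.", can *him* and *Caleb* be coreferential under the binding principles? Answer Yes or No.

*Caleb* is an R-expression; Principle C requires it to be free (not bound by any c-commanding expression).
— him: object of the clause headed by 'warned'; the pronoun does not c-command the R-expression — coreference allowed.

Yes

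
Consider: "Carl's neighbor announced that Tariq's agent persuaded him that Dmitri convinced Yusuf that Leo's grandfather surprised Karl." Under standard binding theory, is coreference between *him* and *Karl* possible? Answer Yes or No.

No

*Karl* is an R-expression; Principle C requires it to be free (not bound by any c-commanding expression).
— him: object of the clause headed by 'persuaded'; the pronoun c-commands the R-expression — coreference blocked (Principle C).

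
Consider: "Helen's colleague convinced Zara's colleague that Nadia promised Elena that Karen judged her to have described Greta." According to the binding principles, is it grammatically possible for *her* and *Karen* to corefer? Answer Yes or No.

No

*her* is a pronoun; Principle B requires it to be free in its binding domain — the clause headed by 'judged'.
— Karen: subject of the clause headed by 'judged'; c-commands the pronoun within its binding domain — blocked (Principle B).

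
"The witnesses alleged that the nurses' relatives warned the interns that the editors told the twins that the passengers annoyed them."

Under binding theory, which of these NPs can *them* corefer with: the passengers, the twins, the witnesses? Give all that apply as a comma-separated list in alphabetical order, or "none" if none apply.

the twins, the witnesses

*them* is a pronoun; Principle B requires it to be free in its binding domain — the clause headed by 'annoyed'.
— the passengers: subject of the clause headed by 'annoyed'; c-commands the pronoun within its binding domain — blocked (Principle B).
— the twins: object of the clause headed by 'told'; c-commands the pronoun but lies outside its binding domain — allowed.
— the witnesses: subject of the matrix clause; c-commands the pronoun but lies outside its binding domain — allowed.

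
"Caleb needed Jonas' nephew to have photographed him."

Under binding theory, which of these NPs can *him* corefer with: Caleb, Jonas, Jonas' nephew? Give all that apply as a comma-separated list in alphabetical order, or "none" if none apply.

Caleb, Jonas

*him* is a pronoun; Principle B requires it to be free in its binding domain — the clause headed by 'photographed'.
— Caleb: subject of the matrix clause; c-commands the pronoun but lies outside its binding domain — allowed.
— Jonas: possessor inside the subject DP of the clause headed by 'photographed'; does not c-command the pronoun — Principle B does not apply; allowed.
— Jonas' nephew: subject of the clause headed by 'photographed'; c-commands the pronoun within its binding domain — blocked (Principle B).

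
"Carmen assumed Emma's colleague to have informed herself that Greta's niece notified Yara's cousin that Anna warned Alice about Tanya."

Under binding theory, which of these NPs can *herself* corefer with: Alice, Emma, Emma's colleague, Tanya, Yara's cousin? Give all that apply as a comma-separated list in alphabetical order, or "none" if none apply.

*herself* is a reflexive; Principle A requires it to be bound within its binding domain — the clause headed by 'informed'.
— Alice: object of the clause headed by 'warned'; does not c-command the reflexive — cannot bind it (Principle A).
— Emma: possessor inside the subject DP of the clause headed by 'informed'; does not c-command the reflexive — cannot bind it (Principle A).
— Emma's colleague: subject of the clause headed by 'informed'; c-commands the reflexive within its binding domain — allowed (Principle A).
— Tanya: second object of the clause headed by 'warned'; does not c-command the reflexive — cannot bind it (Principle A).
— Yara's cousin: object of the clause headed by 'notified'; does not c-command the reflexive — cannot bind it (Principle A).

Emma's colleague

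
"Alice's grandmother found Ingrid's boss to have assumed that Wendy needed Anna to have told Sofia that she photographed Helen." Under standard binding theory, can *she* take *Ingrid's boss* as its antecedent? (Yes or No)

Yes

*she* is a pronoun; Principle B requires it to be free in its binding domain — the clause headed by 'photographed'.
— Ingrid's boss: subject of the clause headed by 'assumed'; c-commands the pronoun but lies outside its binding domain — allowed.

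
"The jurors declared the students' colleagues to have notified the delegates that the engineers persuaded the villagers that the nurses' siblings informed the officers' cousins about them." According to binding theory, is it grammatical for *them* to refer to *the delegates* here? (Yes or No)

*the delegates* is an R-expression; Principle C requires it to be free (not bound by any c-commanding expression).
— them: second object of the clause headed by 'informed'; the pronoun does not c-command the R-expression — coreference allowed.

Yes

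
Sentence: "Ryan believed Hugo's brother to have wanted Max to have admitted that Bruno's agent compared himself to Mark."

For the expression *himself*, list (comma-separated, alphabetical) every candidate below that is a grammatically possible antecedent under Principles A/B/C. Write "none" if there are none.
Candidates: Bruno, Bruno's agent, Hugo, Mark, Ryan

*himself* is a reflexive; Principle A requires it to be bound within its binding domain — the clause headed by 'compared'.
— Bruno: possessor inside the subject DP of the clause headed by 'compared'; does not c-command the reflexive — cannot bind it (Principle A).
— Bruno's agent: subject of the clause headed by 'compared'; c-commands the reflexive within its binding domain — allowed (Principle A).
— Hugo: possessor inside the subject DP of the clause headed by 'wanted'; does not c-command the reflexive — cannot bind it (Principle A).
— Mark: second object of the clause headed by 'compared'; does not c-command the reflexive — cannot bind it (Principle A).
— Ryan: subject of the matrix clause; c-commands the reflexive but lies outside its binding domain — cannot bind it (Principle A).

Bruno's agent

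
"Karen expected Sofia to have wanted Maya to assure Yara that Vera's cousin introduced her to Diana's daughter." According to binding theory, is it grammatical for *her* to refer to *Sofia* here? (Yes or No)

*Sofia* is an R-expression; Principle C requires it to be free (not bound by any c-commanding expression).
— her: object of the clause headed by 'introduced'; the pronoun does not c-command the R-expression — coreference allowed.

Yes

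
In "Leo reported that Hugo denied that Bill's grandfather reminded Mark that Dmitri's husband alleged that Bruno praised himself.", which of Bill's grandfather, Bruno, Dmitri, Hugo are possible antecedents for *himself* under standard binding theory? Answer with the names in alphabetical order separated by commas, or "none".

*himself* is a reflexive; Principle A requires it to be bound within its binding domain — the clause headed by 'praised'.
— Bill's grandfather: subject of the clause headed by 'reminded'; c-commands the reflexive but lies outside its binding domain — cannot bind it (Principle A).
— Bruno: subject of the clause headed by 'praised'; c-commands the reflexive within its binding domain — allowed (Principle A).
— Dmitri: possessor inside the subject DP of the clause headed by 'alleged'; does not c-command the reflexive — cannot bind it (Principle A).
— Hugo: subject of the clause headed by 'denied'; c-commands the reflexive but lies outside its binding domain — cannot bind it (Principle A).

Bruno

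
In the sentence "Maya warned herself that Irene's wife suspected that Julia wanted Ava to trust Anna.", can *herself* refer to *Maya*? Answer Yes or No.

Yes

*herself* is a reflexive; Principle A requires it to be bound within its binding domain — the matrix clause.
— Maya: subject of the matrix clause; c-commands the reflexive within its binding domain — allowed (Principle A).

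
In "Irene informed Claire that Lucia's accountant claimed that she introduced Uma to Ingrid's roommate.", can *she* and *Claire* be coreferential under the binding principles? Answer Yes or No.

*Claire* is an R-expression; Principle C requires it to be free (not bound by any c-commanding expression).
— she: subject of the clause headed by 'introduced'; the pronoun does not c-command the R-expression — coreference allowed.

Yes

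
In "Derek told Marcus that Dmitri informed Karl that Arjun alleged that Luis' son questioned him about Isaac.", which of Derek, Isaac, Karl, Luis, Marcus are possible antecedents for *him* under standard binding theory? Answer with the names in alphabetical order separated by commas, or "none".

*him* is a pronoun; Principle B requires it to be free in its binding domain — the clause headed by 'questioned'.
— Derek: subject of the matrix clause; c-commands the pronoun but lies outside its binding domain — allowed.
— Isaac: second object of the clause headed by 'questioned'; is c-commanded by the pronoun; coreference would bind this R-expression — blocked (Principle C).
— Karl: object of the clause headed by 'informed'; c-commands the pronoun but lies outside its binding domain — allowed.
— Luis: possessor inside the subject DP of the clause headed by 'questioned'; does not c-command the pronoun — Principle B does not apply; allowed.
— Marcus: object of the matrix clause; c-commands the pronoun but lies outside its binding domain — allowed.

Derek, Karl, Luis, Marcus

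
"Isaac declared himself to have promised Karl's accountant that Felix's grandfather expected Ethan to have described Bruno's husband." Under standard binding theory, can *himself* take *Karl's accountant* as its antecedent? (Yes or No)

*himself* is a reflexive; Principle A requires it to be bound within its binding domain — the matrix clause.
— Karl's accountant: object of the clause headed by 'promised'; does not c-command the reflexive — cannot bind it (Principle A).

No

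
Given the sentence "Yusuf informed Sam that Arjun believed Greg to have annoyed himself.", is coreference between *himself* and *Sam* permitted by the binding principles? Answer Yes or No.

*himself* is a reflexive; Principle A requires it to be bound within its binding domain — the clause headed by 'annoyed'.
— Sam: object of the matrix clause; c-commands the reflexive but lies outside its binding domain — cannot bind it (Principle A).

No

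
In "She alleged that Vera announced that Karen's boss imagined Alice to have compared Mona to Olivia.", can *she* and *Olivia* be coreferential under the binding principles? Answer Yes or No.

*Olivia* is an R-expression; Principle C requires it to be free (not bound by any c-commanding expression).
— she: subject of the matrix clause; the pronoun c-commands the R-expression — coreference blocked (Principle C).

No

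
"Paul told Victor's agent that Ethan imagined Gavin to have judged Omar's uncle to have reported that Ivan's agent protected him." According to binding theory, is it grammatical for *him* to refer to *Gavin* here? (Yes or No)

Yes

*Gavin* is an R-expression; Principle C requires it to be free (not bound by any c-commanding expression).
— him: object of the clause headed by 'protected'; the pronoun does not c-command the R-expression — coreference allowed.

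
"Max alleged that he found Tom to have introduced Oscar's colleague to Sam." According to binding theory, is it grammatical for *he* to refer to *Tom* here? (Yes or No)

No

*Tom* is an R-expression; Principle C requires it to be free (not bound by any c-commanding expression).
— he: subject of the clause headed by 'found'; the pronoun c-commands the R-expression — coreference blocked (Principle C).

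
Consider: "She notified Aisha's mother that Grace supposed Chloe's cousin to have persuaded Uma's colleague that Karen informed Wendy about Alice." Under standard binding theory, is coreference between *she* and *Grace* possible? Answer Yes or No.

*Grace* is an R-expression; Principle C requires it to be free (not bound by any c-commanding expression).
— she: subject of the matrix clause; the pronoun c-commands the R-expression — coreference blocked (Principle C).

No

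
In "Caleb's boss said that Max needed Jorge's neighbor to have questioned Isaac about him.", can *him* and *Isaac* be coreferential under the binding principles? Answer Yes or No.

No

*Isaac* is an R-expression; Principle C requires it to be free (not bound by any c-commanding expression).
— him: second object of the clause headed by 'questioned'; the R-expression locally c-commands the pronoun — coreference blocked (Principle B on the pronoun).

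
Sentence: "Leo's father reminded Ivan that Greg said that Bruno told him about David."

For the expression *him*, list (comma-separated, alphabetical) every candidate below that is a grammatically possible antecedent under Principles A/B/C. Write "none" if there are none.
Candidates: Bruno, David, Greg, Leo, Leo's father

Greg, Leo, Leo's father

*him* is a pronoun; Principle B requires it to be free in its binding domain — the clause headed by 'told'.
— Bruno: subject of the clause headed by 'told'; c-commands the pronoun within its binding domain — blocked (Principle B).
— David: second object of the clause headed by 'told'; is c-commanded by the pronoun; coreference would bind this R-expression — blocked (Principle C).
— Greg: subject of the clause headed by 'said'; c-commands the pronoun but lies outside its binding domain — allowed.
— Leo: possessor inside the subject DP of the matrix clause; does not c-command the pronoun — Principle B does not apply; allowed.
— Leo's father: subject of the matrix clause; c-commands the pronoun but lies outside its binding domain — allowed.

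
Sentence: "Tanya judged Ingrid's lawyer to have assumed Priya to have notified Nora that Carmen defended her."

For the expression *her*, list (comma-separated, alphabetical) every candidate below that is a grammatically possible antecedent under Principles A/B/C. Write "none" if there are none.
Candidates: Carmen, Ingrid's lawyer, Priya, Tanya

Ingrid's lawyer, Priya, Tanya

*her* is a pronoun; Principle B requires it to be free in its binding domain — the clause headed by 'defended'.
— Carmen: subject of the clause headed by 'defended'; c-commands the pronoun within its binding domain — blocked (Principle B).
— Ingrid's lawyer: subject of the clause headed by 'assumed'; c-commands the pronoun but lies outside its binding domain — allowed.
— Priya: subject of the clause headed by 'notified'; c-commands the pronoun but lies outside its binding domain — allowed.
— Tanya: subject of the matrix clause; c-commands the pronoun but lies outside its binding domain — allowed.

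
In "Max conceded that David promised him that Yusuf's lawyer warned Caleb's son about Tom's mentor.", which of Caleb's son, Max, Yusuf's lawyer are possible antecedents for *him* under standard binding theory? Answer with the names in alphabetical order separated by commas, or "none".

Max

*him* is a pronoun; Principle B requires it to be free in its binding domain — the clause headed by 'promised'.
— Caleb's son: object of the clause headed by 'warned'; is c-commanded by the pronoun; coreference would bind this R-expression — blocked (Principle C).
— Max: subject of the matrix clause; c-commands the pronoun but lies outside its binding domain — allowed.
— Yusuf's lawyer: subject of the clause headed by 'warned'; is c-commanded by the pronoun; coreference would bind this R-expression — blocked (Principle C).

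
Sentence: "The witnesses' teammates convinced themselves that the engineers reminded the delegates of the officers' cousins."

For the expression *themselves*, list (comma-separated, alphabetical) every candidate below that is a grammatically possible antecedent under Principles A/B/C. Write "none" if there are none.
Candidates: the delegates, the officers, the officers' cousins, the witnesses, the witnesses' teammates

the witnesses' teammates

*themselves* is a reflexive; Principle A requires it to be bound within its binding domain — the matrix clause.
— the delegates: object of the clause headed by 'reminded'; does not c-command the reflexive — cannot bind it (Principle A).
— the officers: possessor inside the second object DP of the clause headed by 'reminded'; does not c-command the reflexive — cannot bind it (Principle A).
— the officers' cousins: second object of the clause headed by 'reminded'; does not c-command the reflexive — cannot bind it (Principle A).
— the witnesses: possessor inside the subject DP of the matrix clause; does not c-command the reflexive — cannot bind it (Principle A).
— the witnesses' teammates: subject of the matrix clause; c-commands the reflexive within its binding domain — allowed (Principle A).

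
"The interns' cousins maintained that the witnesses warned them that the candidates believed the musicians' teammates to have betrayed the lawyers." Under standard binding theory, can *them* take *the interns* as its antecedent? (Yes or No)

Yes

*them* is a pronoun; Principle B requires it to be free in its binding domain — the clause headed by 'warned'.
— the interns: possessor inside the subject DP of the matrix clause; does not c-command the pronoun — Principle B does not apply; allowed.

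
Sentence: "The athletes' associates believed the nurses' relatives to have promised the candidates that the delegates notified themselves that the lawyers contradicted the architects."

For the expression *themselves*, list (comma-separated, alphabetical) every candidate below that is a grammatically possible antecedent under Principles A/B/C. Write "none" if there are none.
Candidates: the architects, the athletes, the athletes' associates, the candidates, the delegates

the delegates

*themselves* is a reflexive; Principle A requires it to be bound within its binding domain — the clause headed by 'notified'.
— the architects: object of the clause headed by 'contradicted'; does not c-command the reflexive — cannot bind it (Principle A).
— the athletes: possessor inside the subject DP of the matrix clause; does not c-command the reflexive — cannot bind it (Principle A).
— the athletes' associates: subject of the matrix clause; c-commands the reflexive but lies outside its binding domain — cannot bind it (Principle A).
— the candidates: object of the clause headed by 'promised'; c-commands the reflexive but lies outside its binding domain — cannot bind it (Principle A).
— the delegates: subject of the clause headed by 'notified'; c-commands the reflexive within its binding domain — allowed (Principle A).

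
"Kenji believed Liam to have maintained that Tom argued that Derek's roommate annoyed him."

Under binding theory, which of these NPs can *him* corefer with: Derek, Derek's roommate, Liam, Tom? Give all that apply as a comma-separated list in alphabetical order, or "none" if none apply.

Derek, Liam, Tom

*him* is a pronoun; Principle B requires it to be free in its binding domain — the clause headed by 'annoyed'.
— Derek: possessor inside the subject DP of the clause headed by 'annoyed'; does not c-command the pronoun — Principle B does not apply; allowed.
— Derek's roommate: subject of the clause headed by 'annoyed'; c-commands the pronoun within its binding domain — blocked (Principle B).
— Liam: subject of the clause headed by 'maintained'; c-commands the pronoun but lies outside its binding domain — allowed.
— Tom: subject of the clause headed by 'argued'; c-commands the pronoun but lies outside its binding domain — allowed.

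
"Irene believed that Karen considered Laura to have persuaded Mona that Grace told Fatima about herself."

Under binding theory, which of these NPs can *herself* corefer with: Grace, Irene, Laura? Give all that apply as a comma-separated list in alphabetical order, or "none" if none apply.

Grace

*herself* is a reflexive; Principle A requires it to be bound within its binding domain — the clause headed by 'told'.
— Grace: subject of the clause headed by 'told'; c-commands the reflexive within its binding domain — allowed (Principle A).
— Irene: subject of the matrix clause; c-commands the reflexive but lies outside its binding domain — cannot bind it (Principle A).
— Laura: subject of the clause headed by 'persuaded'; c-commands the reflexive but lies outside its binding domain — cannot bind it (Principle A).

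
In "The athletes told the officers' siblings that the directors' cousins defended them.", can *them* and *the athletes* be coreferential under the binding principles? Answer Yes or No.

Yes

*the athletes* is an R-expression; Principle C requires it to be free (not bound by any c-commanding expression).
— them: object of the clause headed by 'defended'; the pronoun does not c-command the R-expression — coreference allowed.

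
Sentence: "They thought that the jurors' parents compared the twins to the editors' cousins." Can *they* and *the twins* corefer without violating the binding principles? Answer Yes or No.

No

*the twins* is an R-expression; Principle C requires it to be free (not bound by any c-commanding expression).
— they: subject of the matrix clause; the pronoun c-commands the R-expression — coreference blocked (Principle C).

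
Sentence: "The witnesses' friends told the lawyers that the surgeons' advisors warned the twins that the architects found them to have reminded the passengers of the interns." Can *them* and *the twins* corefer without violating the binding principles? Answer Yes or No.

*the twins* is an R-expression; Principle C requires it to be free (not bound by any c-commanding expression).
— them: subject of the clause headed by 'reminded'; the pronoun does not c-command the R-expression — coreference allowed.

Yes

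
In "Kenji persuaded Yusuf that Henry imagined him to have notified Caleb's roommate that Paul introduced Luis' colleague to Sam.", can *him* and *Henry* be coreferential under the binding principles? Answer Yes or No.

No

*Henry* is an R-expression; Principle C requires it to be free (not bound by any c-commanding expression).
— him: subject of the clause headed by 'notified'; the R-expression locally c-commands the pronoun — coreference blocked (Principle B on the pronoun).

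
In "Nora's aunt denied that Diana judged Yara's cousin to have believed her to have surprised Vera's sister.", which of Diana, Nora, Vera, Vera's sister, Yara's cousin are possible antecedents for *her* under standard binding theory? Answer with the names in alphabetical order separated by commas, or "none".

*her* is a pronoun; Principle B requires it to be free in its binding domain — the clause headed by 'believed'.
— Diana: subject of the clause headed by 'judged'; c-commands the pronoun but lies outside its binding domain — allowed.
— Nora: possessor inside the subject DP of the matrix clause; does not c-command the pronoun — Principle B does not apply; allowed.
— Vera: possessor inside the object DP of the clause headed by 'surprised'; is c-commanded by the pronoun; coreference would bind this R-expression — blocked (Principle C).
— Vera's sister: object of the clause headed by 'surprised'; is c-commanded by the pronoun; coreference would bind this R-expression — blocked (Principle C).
— Yara's cousin: subject of the clause headed by 'believed'; c-commands the pronoun within its binding domain — blocked (Principle B).

Diana, Nora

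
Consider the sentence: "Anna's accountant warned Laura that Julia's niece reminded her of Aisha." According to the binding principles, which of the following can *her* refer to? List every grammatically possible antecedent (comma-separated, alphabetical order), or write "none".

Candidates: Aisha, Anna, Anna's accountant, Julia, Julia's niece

Anna, Anna's accountant, Julia

*her* is a pronoun; Principle B requires it to be free in its binding domain — the clause headed by 'reminded'.
— Aisha: second object of the clause headed by 'reminded'; is c-commanded by the pronoun; coreference would bind this R-expression — blocked (Principle C).
— Anna: possessor inside the subject DP of the matrix clause; does not c-command the pronoun — Principle B does not apply; allowed.
— Anna's accountant: subject of the matrix clause; c-commands the pronoun but lies outside its binding domain — allowed.
— Julia: possessor inside the subject DP of the clause headed by 'reminded'; does not c-command the pronoun — Principle B does not apply; allowed.
— Julia's niece: subject of the clause headed by 'reminded'; c-commands the pronoun within its binding domain — blocked (Principle B).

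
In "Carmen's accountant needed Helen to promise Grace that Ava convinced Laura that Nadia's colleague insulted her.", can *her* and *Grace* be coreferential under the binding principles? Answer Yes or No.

Yes

*Grace* is an R-expression; Principle C requires it to be free (not bound by any c-commanding expression).
— her: object of the clause headed by 'insulted'; the pronoun does not c-command the R-expression — coreference allowed.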